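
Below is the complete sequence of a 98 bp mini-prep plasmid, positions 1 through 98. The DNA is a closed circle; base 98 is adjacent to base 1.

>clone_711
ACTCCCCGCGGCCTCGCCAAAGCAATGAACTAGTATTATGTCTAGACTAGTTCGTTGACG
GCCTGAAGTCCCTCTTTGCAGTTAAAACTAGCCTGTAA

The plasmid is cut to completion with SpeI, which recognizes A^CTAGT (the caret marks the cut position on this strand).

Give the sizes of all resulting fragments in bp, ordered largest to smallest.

81, 17 bp

SpeI sites (ACTAGT) start at positions 29, 46.
SpeI cuts after the first base of each site, so after positions 29, 46.
Circular molecule, 2 cuts → 2 fragments:
  30–46 → 17 bp
  47–98 then 1–29 → 52 + 29 = 81 bp
Sorted largest to smallest: 81, 17 bp.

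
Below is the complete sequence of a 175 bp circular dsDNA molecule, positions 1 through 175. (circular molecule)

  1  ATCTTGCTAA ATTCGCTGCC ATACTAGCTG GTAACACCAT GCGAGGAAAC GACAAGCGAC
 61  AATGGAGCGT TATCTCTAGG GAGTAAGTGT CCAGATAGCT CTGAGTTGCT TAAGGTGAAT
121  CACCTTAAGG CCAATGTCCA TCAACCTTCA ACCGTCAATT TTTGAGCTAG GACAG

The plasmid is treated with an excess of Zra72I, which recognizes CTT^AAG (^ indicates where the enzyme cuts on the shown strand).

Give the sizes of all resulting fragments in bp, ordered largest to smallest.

Zra72I sites (CTTAAG) start at positions 109, 124.
Zra72I cuts after base 3 of each site, so after positions 111, 126.
Circular molecule, 2 cuts → 2 fragments:
  112–126 → 15 bp
  127–175 then 1–111 → 49 + 111 = 160 bp
Sorted largest to smallest: 160, 15 bp.

160, 15 bp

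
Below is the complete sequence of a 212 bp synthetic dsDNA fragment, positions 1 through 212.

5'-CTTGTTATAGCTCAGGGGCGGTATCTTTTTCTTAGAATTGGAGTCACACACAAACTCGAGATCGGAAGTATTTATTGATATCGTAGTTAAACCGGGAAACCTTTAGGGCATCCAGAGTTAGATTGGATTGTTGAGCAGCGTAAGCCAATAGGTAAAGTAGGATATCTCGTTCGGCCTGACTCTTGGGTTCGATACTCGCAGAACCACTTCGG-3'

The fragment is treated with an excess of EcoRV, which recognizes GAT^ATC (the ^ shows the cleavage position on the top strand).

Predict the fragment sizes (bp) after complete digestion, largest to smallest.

84, 79, 49 bp

EcoRV sites (GATATC) start at positions 77, 161.
EcoRV cuts after base 3 of each site, so after positions 79, 163.
Linear molecule, 2 cuts → 3 fragments:
  1–79 → 79 bp
  80–163 → 84 bp
  164–212 → 49 bp
Sorted largest to smallest: 84, 79, 49 bp.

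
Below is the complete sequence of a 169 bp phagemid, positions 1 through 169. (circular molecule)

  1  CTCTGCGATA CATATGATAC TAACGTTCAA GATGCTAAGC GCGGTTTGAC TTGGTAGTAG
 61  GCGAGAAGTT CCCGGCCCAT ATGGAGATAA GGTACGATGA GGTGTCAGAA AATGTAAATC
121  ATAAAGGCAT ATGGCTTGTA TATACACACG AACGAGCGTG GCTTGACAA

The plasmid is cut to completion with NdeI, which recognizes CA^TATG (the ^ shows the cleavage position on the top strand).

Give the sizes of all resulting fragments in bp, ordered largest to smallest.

NdeI sites (CATATG) start at positions 11, 78, 128.
NdeI cuts after base 2 of each site, so after positions 12, 79, 129.
Circular molecule, 3 cuts → 3 fragments:
  13–79 → 67 bp
  80–129 → 50 bp
  130–169 then 1–12 → 40 + 12 = 52 bp
Sorted largest to smallest: 67, 52, 50 bp.

67, 52, 50 bp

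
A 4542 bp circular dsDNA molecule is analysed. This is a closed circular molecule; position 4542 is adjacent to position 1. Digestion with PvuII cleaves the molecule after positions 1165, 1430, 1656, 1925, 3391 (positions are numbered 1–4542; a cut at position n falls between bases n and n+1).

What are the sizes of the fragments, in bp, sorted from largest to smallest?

2316, 1466, 269, 265, 226 bp

Circular molecule, 5 cuts → 5 fragments:
  1430 − 1165 = 265 bp
  1656 − 1430 = 226 bp
  1925 − 1656 = 269 bp
  3391 − 1925 = 1466 bp
  wrap: 4542 − 3391 + 1165 = 2316 bp
Sorted largest to smallest: 2316, 1466, 269, 265, 226 bp.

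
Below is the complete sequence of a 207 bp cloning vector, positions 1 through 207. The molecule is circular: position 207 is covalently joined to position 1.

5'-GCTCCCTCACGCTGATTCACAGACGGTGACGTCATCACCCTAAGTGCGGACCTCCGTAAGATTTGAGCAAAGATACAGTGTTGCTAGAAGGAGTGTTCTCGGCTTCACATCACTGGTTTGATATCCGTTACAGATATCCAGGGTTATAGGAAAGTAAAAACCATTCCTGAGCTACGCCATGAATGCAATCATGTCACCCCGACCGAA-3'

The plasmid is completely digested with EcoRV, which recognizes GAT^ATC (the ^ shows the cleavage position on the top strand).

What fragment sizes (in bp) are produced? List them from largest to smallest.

EcoRV sites (GATATC) start at positions 120, 133.
EcoRV cuts after base 3 of each site, so after positions 122, 135.
Circular molecule, 2 cuts → 2 fragments:
  123–135 → 13 bp
  136–207 then 1–122 → 72 + 122 = 194 bp
Sorted largest to smallest: 194, 13 bp.

194, 13 bp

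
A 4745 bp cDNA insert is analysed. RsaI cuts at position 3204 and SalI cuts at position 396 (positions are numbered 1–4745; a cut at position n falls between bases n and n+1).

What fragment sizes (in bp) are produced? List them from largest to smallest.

2808, 1541, 396 bp

Combined cut positions (sorted): 396, 3204.
Linear molecule, 2 cuts → 3 fragments:
  396 − 0 = 396 bp
  3204 − 396 = 2808 bp
  4745 − 3204 = 1541 bp
Sorted largest to smallest: 2808, 1541, 396 bp.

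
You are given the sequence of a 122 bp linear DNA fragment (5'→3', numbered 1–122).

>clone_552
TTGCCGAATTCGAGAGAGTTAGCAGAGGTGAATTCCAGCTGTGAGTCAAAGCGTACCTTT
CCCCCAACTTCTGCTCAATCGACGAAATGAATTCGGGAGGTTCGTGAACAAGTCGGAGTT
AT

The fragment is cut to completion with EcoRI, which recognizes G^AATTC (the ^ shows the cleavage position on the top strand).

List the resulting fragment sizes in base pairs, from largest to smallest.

59, 33, 24, 6 bp

EcoRI sites (GAATTC) start at positions 6, 30, 89.
EcoRI cuts after the first base of each site, so after positions 6, 30, 89.
Linear molecule, 3 cuts → 4 fragments:
  1–6 → 6 bp
  7–30 → 24 bp
  31–89 → 59 bp
  90–122 → 33 bp
Sorted largest to smallest: 59, 33, 24, 6 bp.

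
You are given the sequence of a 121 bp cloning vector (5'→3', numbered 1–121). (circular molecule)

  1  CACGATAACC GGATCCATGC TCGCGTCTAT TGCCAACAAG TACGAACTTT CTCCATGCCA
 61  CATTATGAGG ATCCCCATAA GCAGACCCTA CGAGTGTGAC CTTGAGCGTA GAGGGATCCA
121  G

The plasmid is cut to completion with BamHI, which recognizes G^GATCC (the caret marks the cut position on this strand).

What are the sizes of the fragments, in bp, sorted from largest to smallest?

58, 45, 18 bp

BamHI sites (GGATCC) start at positions 11, 69, 114.
BamHI cuts after the first base of each site, so after positions 11, 69, 114.
Circular molecule, 3 cuts → 3 fragments:
  12–69 → 58 bp
  70–114 → 45 bp
  115–121 then 1–11 → 7 + 11 = 18 bp
Sorted largest to smallest: 58, 45, 18 bp.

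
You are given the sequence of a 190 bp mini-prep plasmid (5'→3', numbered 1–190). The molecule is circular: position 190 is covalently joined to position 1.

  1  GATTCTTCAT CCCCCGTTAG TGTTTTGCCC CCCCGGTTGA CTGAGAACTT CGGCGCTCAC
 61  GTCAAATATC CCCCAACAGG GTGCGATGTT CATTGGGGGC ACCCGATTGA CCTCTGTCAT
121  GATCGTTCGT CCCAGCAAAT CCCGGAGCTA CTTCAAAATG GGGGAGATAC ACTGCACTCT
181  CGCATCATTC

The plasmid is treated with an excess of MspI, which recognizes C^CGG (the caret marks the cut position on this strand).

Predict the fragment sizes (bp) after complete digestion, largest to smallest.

109, 81 bp

MspI sites (CCGG) start at positions 33, 142.
MspI cuts after the first base of each site, so after positions 33, 142.
Circular molecule, 2 cuts → 2 fragments:
  34–142 → 109 bp
  143–190 then 1–33 → 48 + 33 = 81 bp
Sorted largest to smallest: 109, 81 bp.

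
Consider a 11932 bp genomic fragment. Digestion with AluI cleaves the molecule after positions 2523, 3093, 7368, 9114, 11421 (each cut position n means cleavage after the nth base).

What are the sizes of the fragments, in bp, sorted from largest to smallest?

4275, 2523, 2307, 1746, 570, 511 bp

Linear molecule, 5 cuts → 6 fragments:
  2523 − 0 = 2523 bp
  3093 − 2523 = 570 bp
  7368 − 3093 = 4275 bp
  9114 − 7368 = 1746 bp
  11421 − 9114 = 2307 bp
  11932 − 11421 = 511 bp
Sorted largest to smallest: 4275, 2523, 2307, 1746, 570, 511 bp.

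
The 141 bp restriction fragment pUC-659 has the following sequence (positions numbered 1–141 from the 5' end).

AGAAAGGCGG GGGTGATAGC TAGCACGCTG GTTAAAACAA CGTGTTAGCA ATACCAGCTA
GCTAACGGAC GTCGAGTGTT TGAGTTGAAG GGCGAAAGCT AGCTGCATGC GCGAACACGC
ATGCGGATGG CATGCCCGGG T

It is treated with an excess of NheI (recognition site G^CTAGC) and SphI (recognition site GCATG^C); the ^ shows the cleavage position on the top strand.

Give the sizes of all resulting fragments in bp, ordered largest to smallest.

NheI sites (GCTAGC) start at positions 19, 57, 98.
NheI cuts after the first base of each site, so after positions 19, 57, 98.
SphI sites (GCATGC) start at positions 105, 119, 130.
SphI cuts after base 5 of each site (before the last base), so after positions 109, 123, 134.
Combined cut positions: 19, 57, 98, 109, 123, 134.
Linear molecule, 6 cuts → 7 fragments:
  1–19 → 19 bp
  20–57 → 38 bp
  58–98 → 41 bp
  99–109 → 11 bp
  110–123 → 14 bp
  124–134 → 11 bp
  135–141 → 7 bp
Sorted largest to smallest: 41, 38, 19, 14, 11, 11, 7 bp.

41, 38, 19, 14, 11, 11, 7 bp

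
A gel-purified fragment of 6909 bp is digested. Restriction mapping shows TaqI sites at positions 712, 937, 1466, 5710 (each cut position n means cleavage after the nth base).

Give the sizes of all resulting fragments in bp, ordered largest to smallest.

Linear molecule, 4 cuts → 5 fragments:
  712 − 0 = 712 bp
  937 − 712 = 225 bp
  1466 − 937 = 529 bp
  5710 − 1466 = 4244 bp
  6909 − 5710 = 1199 bp
Sorted largest to smallest: 4244, 1199, 712, 529, 225 bp.

4244, 1199, 712, 529, 225 bp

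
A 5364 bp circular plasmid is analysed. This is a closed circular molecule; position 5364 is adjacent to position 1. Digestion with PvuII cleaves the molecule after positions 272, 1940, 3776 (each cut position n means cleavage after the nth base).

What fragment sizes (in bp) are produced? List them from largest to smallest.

1860, 1836, 1668 bp

Circular molecule, 3 cuts → 3 fragments:
  1940 − 272 = 1668 bp
  3776 − 1940 = 1836 bp
  wrap: 5364 − 3776 + 272 = 1860 bp
Sorted largest to smallest: 1860, 1836, 1668 bp.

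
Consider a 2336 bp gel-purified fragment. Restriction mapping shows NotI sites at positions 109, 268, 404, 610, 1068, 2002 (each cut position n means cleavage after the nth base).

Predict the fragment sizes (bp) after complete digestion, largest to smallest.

934, 458, 334, 206, 159, 136, 109 bp

Linear molecule, 6 cuts → 7 fragments:
  109 − 0 = 109 bp
  268 − 109 = 159 bp
  404 − 268 = 136 bp
  610 − 404 = 206 bp
  1068 − 610 = 458 bp
  2002 − 1068 = 934 bp
  2336 − 2002 = 334 bp
Sorted largest to smallest: 934, 458, 334, 206, 159, 136, 109 bp.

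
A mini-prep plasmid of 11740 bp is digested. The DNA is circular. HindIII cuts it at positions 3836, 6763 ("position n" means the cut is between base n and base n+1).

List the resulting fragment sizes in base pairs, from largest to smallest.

8813, 2927 bp

Circular molecule, 2 cuts → 2 fragments:
  6763 − 3836 = 2927 bp
  wrap: 11740 − 6763 + 3836 = 8813 bp
Sorted largest to smallest: 8813, 2927 bp.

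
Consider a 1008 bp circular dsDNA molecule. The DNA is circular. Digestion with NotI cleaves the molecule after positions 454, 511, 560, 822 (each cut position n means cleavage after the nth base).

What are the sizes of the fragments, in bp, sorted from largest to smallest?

640, 262, 57, 49 bp

Circular molecule, 4 cuts → 4 fragments:
  511 − 454 = 57 bp
  560 − 511 = 49 bp
  822 − 560 = 262 bp
  wrap: 1008 − 822 + 454 = 640 bp
Sorted largest to smallest: 640, 262, 57, 49 bp.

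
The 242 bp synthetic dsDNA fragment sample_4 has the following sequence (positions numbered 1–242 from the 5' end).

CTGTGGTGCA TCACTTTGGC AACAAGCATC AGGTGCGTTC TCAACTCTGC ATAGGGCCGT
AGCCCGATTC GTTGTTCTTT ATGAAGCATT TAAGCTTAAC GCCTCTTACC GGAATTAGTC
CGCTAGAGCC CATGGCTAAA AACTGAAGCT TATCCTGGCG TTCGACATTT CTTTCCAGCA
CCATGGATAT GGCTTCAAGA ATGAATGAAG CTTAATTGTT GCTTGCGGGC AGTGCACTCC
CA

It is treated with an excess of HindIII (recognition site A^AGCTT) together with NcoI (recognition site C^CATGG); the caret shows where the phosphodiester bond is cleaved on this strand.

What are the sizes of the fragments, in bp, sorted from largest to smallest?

92, 38, 35, 34, 27, 16 bp

HindIII sites (AAGCTT) start at positions 92, 146, 208.
HindIII cuts after the first base of each site, so after positions 92, 146, 208.
NcoI sites (CCATGG) start at positions 130, 181.
NcoI cuts after the first base of each site, so after positions 130, 181.
Combined cut positions: 92, 130, 146, 181, 208.
Linear molecule, 5 cuts → 6 fragments:
  1–92 → 92 bp
  93–130 → 38 bp
  131–146 → 16 bp
  147–181 → 35 bp
  182–208 → 27 bp
  209–242 → 34 bp
Sorted largest to smallest: 92, 38, 35, 34, 27, 16 bp.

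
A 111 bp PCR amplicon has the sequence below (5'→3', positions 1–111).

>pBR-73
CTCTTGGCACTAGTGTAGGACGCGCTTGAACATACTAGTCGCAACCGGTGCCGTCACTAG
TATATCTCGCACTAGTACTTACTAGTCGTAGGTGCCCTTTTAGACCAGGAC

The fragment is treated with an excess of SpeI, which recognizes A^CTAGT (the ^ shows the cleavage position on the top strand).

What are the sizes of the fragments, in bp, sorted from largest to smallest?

30, 25, 22, 15, 10, 9 bp

SpeI sites (ACTAGT) start at positions 9, 34, 56, 71, 81.
SpeI cuts after the first base of each site, so after positions 9, 34, 56, 71, 81.
Linear molecule, 5 cuts → 6 fragments:
  1–9 → 9 bp
  10–34 → 25 bp
  35–56 → 22 bp
  57–71 → 15 bp
  72–81 → 10 bp
  82–111 → 30 bp
Sorted largest to smallest: 30, 25, 22, 15, 10, 9 bp.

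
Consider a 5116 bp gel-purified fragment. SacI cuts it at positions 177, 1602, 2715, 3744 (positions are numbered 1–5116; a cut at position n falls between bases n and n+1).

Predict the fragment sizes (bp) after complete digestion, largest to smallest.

1425, 1372, 1113, 1029, 177 bp

Linear molecule, 4 cuts → 5 fragments:
  177 − 0 = 177 bp
  1602 − 177 = 1425 bp
  2715 − 1602 = 1113 bp
  3744 − 2715 = 1029 bp
  5116 − 3744 = 1372 bp
Sorted largest to smallest: 1425, 1372, 1113, 1029, 177 bp.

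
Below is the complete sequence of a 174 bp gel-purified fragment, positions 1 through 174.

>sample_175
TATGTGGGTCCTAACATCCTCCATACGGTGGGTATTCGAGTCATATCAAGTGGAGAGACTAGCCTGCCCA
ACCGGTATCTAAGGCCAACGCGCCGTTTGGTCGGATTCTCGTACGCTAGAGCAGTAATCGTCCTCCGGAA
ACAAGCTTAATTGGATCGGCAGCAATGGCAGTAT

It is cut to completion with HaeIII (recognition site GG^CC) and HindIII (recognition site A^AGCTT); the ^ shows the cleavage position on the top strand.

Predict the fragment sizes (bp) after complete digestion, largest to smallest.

84, 59, 31 bp

The HaeIII site (GGCC) starts at position 83.
HaeIII cuts after base 2 of each site, so after position 84.
The HindIII site (AAGCTT) starts at position 143.
HindIII cuts after the first base of each site, so after position 143.
Combined cut positions: 84, 143.
Linear molecule, 2 cuts → 3 fragments:
  1–84 → 84 bp
  85–143 → 59 bp
  144–174 → 31 bp
Sorted largest to smallest: 84, 59, 31 bp.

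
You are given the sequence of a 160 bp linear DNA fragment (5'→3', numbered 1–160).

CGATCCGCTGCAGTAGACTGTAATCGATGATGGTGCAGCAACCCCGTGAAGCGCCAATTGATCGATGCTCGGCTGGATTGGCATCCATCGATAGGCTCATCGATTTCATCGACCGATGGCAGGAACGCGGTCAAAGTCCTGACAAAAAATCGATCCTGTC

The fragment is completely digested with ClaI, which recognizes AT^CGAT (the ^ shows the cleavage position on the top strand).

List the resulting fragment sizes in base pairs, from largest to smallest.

50, 38, 26, 24, 12, 10 bp

ClaI sites (ATCGAT) start at positions 23, 61, 87, 99, 149.
ClaI cuts after base 2 of each site, so after positions 24, 62, 88, 100, 150.
Linear molecule, 5 cuts → 6 fragments:
  1–24 → 24 bp
  25–62 → 38 bp
  63–88 → 26 bp
  89–100 → 12 bp
  101–150 → 50 bp
  151–160 → 10 bp
Sorted largest to smallest: 50, 38, 26, 24, 12, 10 bp.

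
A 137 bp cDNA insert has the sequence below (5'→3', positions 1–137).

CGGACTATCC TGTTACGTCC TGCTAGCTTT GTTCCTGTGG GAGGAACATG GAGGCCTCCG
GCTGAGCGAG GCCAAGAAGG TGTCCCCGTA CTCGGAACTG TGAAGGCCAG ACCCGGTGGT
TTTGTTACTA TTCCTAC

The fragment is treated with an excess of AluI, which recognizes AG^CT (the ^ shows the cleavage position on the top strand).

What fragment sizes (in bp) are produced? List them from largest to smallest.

The AluI site (AGCT) starts at position 25.
AluI cuts after base 2 of each site, so after position 26.
Linear molecule, 1 cut → 2 fragments:
  1–26 → 26 bp
  27–137 → 111 bp
Sorted largest to smallest: 111, 26 bp.

111, 26 bp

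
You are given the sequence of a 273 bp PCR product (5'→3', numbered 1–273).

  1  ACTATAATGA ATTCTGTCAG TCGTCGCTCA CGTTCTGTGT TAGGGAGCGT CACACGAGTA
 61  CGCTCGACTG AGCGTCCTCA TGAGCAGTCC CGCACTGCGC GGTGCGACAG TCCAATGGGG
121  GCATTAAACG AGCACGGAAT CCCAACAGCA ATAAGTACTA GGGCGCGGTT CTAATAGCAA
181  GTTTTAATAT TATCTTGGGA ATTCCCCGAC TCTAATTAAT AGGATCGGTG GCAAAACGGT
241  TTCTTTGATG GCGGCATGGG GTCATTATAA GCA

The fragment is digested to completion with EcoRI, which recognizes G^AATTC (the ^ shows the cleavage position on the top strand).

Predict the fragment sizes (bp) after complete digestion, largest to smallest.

EcoRI sites (GAATTC) start at positions 9, 199.
EcoRI cuts after the first base of each site, so after positions 9, 199.
Linear molecule, 2 cuts → 3 fragments:
  1–9 → 9 bp
  10–199 → 190 bp
  200–273 → 74 bp
Sorted largest to smallest: 190, 74, 9 bp.

190, 74, 9 bp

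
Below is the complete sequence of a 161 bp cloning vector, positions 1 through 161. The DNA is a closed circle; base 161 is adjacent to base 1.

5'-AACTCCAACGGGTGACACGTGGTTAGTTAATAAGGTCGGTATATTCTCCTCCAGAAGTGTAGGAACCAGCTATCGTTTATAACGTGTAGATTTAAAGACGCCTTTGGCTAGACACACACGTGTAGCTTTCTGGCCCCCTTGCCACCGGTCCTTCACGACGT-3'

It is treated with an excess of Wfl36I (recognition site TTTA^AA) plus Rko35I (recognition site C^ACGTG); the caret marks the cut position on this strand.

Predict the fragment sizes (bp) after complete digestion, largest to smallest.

The Wfl36I site (TTTAAA) starts at position 91.
Wfl36I cuts after base 4 of each site, so after position 94.
Rko35I sites (CACGTG) start at positions 16, 117.
Rko35I cuts after the first base of each site, so after positions 16, 117.
Combined cut positions: 16, 94, 117.
Circular molecule, 3 cuts → 3 fragments:
  17–94 → 78 bp
  95–117 → 23 bp
  118–161 then 1–16 → 44 + 16 = 60 bp
Sorted largest to smallest: 78, 60, 23 bp.

78, 60, 23 bp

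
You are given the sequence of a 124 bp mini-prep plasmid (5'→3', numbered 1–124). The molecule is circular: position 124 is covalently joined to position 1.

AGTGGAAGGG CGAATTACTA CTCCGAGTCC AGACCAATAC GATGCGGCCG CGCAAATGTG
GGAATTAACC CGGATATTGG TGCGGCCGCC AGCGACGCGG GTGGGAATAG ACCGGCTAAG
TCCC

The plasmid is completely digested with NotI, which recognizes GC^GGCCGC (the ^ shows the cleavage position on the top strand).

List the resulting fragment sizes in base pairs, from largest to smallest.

NotI sites (GCGGCCGC) start at positions 44, 82.
NotI cuts after base 2 of each site, so after positions 45, 83.
Circular molecule, 2 cuts → 2 fragments:
  46–83 → 38 bp
  84–124 then 1–45 → 41 + 45 = 86 bp
Sorted largest to smallest: 86, 38 bp.

86, 38 bp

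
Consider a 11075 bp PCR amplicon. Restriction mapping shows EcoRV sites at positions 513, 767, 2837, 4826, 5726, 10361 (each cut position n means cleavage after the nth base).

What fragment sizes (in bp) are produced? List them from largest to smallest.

4635, 2070, 1989, 900, 714, 513, 254 bp

Linear molecule, 6 cuts → 7 fragments:
  513 − 0 = 513 bp
  767 − 513 = 254 bp
  2837 − 767 = 2070 bp
  4826 − 2837 = 1989 bp
  5726 − 4826 = 900 bp
  10361 − 5726 = 4635 bp
  11075 − 10361 = 714 bp
Sorted largest to smallest: 4635, 2070, 1989, 900, 714, 513, 254 bp.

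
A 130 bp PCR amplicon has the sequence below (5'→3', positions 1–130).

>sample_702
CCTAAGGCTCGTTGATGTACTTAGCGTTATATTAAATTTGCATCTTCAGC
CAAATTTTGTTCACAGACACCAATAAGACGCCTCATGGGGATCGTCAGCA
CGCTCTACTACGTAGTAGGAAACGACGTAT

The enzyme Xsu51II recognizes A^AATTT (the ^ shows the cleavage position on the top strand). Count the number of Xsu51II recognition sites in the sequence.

AAATTT occurs starting at positions 34, 52.
Xsu51II cuts at 2 sites.

2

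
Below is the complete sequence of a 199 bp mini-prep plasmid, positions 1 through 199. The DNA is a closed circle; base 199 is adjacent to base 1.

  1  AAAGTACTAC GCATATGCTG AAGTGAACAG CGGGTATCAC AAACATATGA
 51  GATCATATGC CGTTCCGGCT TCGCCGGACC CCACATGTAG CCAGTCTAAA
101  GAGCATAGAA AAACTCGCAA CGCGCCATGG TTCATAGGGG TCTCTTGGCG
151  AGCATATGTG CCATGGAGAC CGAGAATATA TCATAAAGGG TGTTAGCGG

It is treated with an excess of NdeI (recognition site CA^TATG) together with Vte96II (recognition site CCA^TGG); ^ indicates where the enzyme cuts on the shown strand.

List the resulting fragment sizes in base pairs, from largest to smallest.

72, 49, 32, 27, 10, 9 bp

NdeI sites (CATATG) start at positions 12, 44, 54, 153.
NdeI cuts after base 2 of each site, so after positions 13, 45, 55, 154.
Vte96II sites (CCATGG) start at positions 125, 161.
Vte96II cuts after base 3 of each site, so after positions 127, 163.
Combined cut positions: 13, 45, 55, 127, 154, 163.
Circular molecule, 6 cuts → 6 fragments:
  14–45 → 32 bp
  46–55 → 10 bp
  56–127 → 72 bp
  128–154 → 27 bp
  155–163 → 9 bp
  164–199 then 1–13 → 36 + 13 = 49 bp
Sorted largest to smallest: 72, 49, 32, 27, 10, 9 bp.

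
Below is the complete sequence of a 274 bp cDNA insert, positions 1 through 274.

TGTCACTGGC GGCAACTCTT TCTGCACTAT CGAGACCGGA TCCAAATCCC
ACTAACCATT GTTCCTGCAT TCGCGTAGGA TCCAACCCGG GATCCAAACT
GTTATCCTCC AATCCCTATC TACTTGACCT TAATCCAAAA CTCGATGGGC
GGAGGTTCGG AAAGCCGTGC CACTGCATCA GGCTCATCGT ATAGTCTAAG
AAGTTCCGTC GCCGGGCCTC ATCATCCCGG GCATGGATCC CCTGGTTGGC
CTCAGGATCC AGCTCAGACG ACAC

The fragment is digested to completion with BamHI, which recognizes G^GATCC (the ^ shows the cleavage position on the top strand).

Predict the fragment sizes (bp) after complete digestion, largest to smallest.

BamHI sites (GGATCC) start at positions 38, 78, 90, 235, 255.
BamHI cuts after the first base of each site, so after positions 38, 78, 90, 235, 255.
Linear molecule, 5 cuts → 6 fragments:
  1–38 → 38 bp
  39–78 → 40 bp
  79–90 → 12 bp
  91–235 → 145 bp
  236–255 → 20 bp
  256–274 → 19 bp
Sorted largest to smallest: 145, 40, 38, 20, 19, 12 bp.

145, 40, 38, 20, 19, 12 bp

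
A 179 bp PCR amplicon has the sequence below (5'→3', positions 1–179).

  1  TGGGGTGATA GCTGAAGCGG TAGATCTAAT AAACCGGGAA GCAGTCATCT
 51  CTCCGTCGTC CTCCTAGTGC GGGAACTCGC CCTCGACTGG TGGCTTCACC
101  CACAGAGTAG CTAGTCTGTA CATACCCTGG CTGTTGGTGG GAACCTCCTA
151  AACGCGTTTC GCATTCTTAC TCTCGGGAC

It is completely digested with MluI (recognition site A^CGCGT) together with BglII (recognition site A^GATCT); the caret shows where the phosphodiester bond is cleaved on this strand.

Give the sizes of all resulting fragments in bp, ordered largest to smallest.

130, 27, 22 bp

The MluI site (ACGCGT) starts at position 152.
MluI cuts after the first base of each site, so after position 152.
The BglII site (AGATCT) starts at position 22.
BglII cuts after the first base of each site, so after position 22.
Combined cut positions: 22, 152.
Linear molecule, 2 cuts → 3 fragments:
  1–22 → 22 bp
  23–152 → 130 bp
  153–179 → 27 bp
Sorted largest to smallest: 130, 27, 22 bp.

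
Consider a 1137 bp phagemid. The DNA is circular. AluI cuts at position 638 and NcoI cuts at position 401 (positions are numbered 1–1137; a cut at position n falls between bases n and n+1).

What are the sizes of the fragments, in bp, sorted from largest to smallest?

900, 237 bp

Combined cut positions (sorted): 401, 638.
Circular molecule, 2 cuts → 2 fragments:
  638 − 401 = 237 bp
  wrap: 1137 − 638 + 401 = 900 bp
Sorted largest to smallest: 900, 237 bp.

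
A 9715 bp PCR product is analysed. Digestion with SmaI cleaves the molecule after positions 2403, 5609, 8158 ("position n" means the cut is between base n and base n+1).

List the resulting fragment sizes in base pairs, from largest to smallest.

3206, 2549, 2403, 1557 bp

Linear molecule, 3 cuts → 4 fragments:
  2403 − 0 = 2403 bp
  5609 − 2403 = 3206 bp
  8158 − 5609 = 2549 bp
  9715 − 8158 = 1557 bp
Sorted largest to smallest: 3206, 2549, 2403, 1557 bp.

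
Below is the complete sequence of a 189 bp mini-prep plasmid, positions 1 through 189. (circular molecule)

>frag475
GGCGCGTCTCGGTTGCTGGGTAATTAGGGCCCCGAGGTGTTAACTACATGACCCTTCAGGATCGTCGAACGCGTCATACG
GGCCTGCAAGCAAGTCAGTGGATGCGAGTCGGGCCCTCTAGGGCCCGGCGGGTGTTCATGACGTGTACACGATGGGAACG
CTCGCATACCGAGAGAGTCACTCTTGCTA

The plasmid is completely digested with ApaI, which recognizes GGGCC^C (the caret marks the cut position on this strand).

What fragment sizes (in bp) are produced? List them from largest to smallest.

95, 84, 10 bp

ApaI sites (GGGCCC) start at positions 27, 111, 121.
ApaI cuts after base 5 of each site (before the last base), so after positions 31, 115, 125.
Circular molecule, 3 cuts → 3 fragments:
  32–115 → 84 bp
  116–125 → 10 bp
  126–189 then 1–31 → 64 + 31 = 95 bp
Sorted largest to smallest: 95, 84, 10 bp.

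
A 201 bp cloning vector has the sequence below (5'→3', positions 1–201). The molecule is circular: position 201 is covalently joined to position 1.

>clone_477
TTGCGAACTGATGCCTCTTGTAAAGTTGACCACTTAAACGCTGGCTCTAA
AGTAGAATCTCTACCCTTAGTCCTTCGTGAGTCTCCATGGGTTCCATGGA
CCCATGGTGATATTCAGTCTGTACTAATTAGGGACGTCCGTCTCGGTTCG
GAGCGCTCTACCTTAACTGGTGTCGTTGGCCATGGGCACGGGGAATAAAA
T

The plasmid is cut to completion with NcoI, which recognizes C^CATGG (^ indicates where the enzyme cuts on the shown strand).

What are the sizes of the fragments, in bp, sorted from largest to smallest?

NcoI sites (CCATGG) start at positions 85, 94, 102, 180.
NcoI cuts after the first base of each site, so after positions 85, 94, 102, 180.
Circular molecule, 4 cuts → 4 fragments:
  86–94 → 9 bp
  95–102 → 8 bp
  103–180 → 78 bp
  181–201 then 1–85 → 21 + 85 = 106 bp
Sorted largest to smallest: 106, 78, 9, 8 bp.

106, 78, 9, 8 bp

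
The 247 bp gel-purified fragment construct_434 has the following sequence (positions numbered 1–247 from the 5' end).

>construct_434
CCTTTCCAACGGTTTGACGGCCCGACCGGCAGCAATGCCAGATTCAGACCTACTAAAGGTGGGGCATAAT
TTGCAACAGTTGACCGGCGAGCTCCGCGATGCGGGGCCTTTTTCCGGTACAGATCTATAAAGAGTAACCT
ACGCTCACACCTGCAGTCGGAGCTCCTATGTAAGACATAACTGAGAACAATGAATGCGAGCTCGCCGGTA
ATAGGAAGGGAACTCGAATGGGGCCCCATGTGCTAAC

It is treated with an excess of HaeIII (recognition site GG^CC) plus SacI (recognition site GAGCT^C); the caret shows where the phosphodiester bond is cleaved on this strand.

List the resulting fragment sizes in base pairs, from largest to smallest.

73, 58, 38, 31, 20, 14, 13 bp

HaeIII sites (GGCC) start at positions 19, 105, 232.
HaeIII cuts after base 2 of each site, so after positions 20, 106, 233.
SacI sites (GAGCTC) start at positions 89, 160, 198.
SacI cuts after base 5 of each site (before the last base), so after positions 93, 164, 202.
Combined cut positions: 20, 93, 106, 164, 202, 233.
Linear molecule, 6 cuts → 7 fragments:
  1–20 → 20 bp
  21–93 → 73 bp
  94–106 → 13 bp
  107–164 → 58 bp
  165–202 → 38 bp
  203–233 → 31 bp
  234–247 → 14 bp
Sorted largest to smallest: 73, 58, 38, 31, 20, 14, 13 bp.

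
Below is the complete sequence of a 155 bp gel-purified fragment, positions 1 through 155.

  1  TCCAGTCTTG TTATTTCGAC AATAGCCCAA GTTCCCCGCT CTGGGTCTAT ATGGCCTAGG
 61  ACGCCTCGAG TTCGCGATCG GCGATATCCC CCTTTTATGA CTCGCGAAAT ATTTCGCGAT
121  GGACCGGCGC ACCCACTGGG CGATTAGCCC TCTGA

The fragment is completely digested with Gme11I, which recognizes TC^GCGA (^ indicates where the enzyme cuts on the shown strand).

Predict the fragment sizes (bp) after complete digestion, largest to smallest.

Gme11I sites (TCGCGA) start at positions 72, 102, 114.
Gme11I cuts after base 2 of each site, so after positions 73, 103, 115.
Linear molecule, 3 cuts → 4 fragments:
  1–73 → 73 bp
  74–103 → 30 bp
  104–115 → 12 bp
  116–155 → 40 bp
Sorted largest to smallest: 73, 40, 30, 12 bp.

73, 40, 30, 12 bp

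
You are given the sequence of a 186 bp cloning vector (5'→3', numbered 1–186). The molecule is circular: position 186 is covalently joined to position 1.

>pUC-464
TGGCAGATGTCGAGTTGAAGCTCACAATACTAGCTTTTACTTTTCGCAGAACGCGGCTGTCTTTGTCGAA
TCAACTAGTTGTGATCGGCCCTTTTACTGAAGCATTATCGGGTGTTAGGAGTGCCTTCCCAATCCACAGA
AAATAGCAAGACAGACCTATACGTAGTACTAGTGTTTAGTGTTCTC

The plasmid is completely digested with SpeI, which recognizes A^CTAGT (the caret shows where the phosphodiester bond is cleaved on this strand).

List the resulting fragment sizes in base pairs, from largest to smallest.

94, 92 bp

SpeI sites (ACTAGT) start at positions 74, 168.
SpeI cuts after the first base of each site, so after positions 74, 168.
Circular molecule, 2 cuts → 2 fragments:
  75–168 → 94 bp
  169–186 then 1–74 → 18 + 74 = 92 bp
Sorted largest to smallest: 94, 92 bp.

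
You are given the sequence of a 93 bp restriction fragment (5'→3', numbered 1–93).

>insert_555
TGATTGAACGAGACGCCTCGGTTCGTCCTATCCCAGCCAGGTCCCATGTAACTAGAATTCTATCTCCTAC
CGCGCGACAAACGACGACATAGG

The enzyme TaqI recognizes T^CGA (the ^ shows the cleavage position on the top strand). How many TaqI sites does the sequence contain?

No occurrence of TCGA is present in the sequence.
TaqI does not cut: 0 sites.

0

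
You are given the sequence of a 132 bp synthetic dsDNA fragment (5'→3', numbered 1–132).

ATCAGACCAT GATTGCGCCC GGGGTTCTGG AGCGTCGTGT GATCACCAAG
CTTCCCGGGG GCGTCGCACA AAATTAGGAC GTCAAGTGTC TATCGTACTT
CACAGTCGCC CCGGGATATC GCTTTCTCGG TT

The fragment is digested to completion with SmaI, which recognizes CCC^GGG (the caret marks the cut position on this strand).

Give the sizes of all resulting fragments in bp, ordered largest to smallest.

56, 36, 20, 20 bp

SmaI sites (CCCGGG) start at positions 18, 54, 110.
SmaI cuts after base 3 of each site, so after positions 20, 56, 112.
Linear molecule, 3 cuts → 4 fragments:
  1–20 → 20 bp
  21–56 → 36 bp
  57–112 → 56 bp
  113–132 → 20 bp
Sorted largest to smallest: 56, 36, 20, 20 bp.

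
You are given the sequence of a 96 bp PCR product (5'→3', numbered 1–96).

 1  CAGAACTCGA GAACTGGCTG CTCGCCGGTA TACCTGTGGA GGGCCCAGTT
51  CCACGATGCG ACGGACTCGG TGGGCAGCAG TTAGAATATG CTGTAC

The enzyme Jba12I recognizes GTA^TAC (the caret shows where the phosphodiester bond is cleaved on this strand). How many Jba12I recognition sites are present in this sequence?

GTATAC occurs starting at position 28.
Jba12I cuts at 1 site.

1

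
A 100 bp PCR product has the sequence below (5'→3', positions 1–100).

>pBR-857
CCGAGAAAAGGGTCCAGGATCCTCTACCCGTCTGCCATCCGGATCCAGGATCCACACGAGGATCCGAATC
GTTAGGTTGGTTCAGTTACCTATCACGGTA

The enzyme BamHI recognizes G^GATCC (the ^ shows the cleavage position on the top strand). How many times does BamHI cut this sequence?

4

GGATCC occurs starting at positions 17, 41, 48, 60.
BamHI cuts at 4 sites.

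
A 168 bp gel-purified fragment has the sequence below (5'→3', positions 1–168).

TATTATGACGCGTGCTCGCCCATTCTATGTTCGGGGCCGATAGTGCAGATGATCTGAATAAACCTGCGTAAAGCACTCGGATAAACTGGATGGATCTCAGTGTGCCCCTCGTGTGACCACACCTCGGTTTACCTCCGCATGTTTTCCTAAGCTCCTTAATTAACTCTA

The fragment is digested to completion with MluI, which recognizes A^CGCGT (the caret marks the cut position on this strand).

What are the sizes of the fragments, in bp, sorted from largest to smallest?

The MluI site (ACGCGT) starts at position 8.
MluI cuts after the first base of each site, so after position 8.
Linear molecule, 1 cut → 2 fragments:
  1–8 → 8 bp
  9–168 → 160 bp
Sorted largest to smallest: 160, 8 bp.

160, 8 bp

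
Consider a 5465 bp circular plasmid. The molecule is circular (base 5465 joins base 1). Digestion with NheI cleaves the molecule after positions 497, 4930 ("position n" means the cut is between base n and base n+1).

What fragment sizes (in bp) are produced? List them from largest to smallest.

Circular molecule, 2 cuts → 2 fragments:
  4930 − 497 = 4433 bp
  wrap: 5465 − 4930 + 497 = 1032 bp
Sorted largest to smallest: 4433, 1032 bp.

4433, 1032 bp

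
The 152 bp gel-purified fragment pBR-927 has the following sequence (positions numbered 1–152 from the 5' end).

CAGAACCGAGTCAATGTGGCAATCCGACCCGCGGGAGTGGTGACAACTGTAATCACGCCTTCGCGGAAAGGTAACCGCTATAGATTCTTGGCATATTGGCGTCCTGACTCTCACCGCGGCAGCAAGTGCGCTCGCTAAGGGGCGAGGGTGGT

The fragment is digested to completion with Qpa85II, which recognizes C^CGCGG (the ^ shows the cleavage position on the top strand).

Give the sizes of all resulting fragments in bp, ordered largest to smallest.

85, 38, 29 bp

Qpa85II sites (CCGCGG) start at positions 29, 114.
Qpa85II cuts after the first base of each site, so after positions 29, 114.
Linear molecule, 2 cuts → 3 fragments:
  1–29 → 29 bp
  30–114 → 85 bp
  115–152 → 38 bp
Sorted largest to smallest: 85, 38, 29 bp.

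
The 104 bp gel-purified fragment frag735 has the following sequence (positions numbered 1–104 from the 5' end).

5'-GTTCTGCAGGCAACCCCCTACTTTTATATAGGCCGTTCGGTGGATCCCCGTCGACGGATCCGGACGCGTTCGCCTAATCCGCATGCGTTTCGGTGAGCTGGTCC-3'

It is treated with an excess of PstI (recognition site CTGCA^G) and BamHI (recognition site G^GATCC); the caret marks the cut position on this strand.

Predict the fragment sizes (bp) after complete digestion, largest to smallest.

The PstI site (CTGCAG) starts at position 4.
PstI cuts after base 5 of each site (before the last base), so after position 8.
BamHI sites (GGATCC) start at positions 42, 56.
BamHI cuts after the first base of each site, so after positions 42, 56.
Combined cut positions: 8, 42, 56.
Linear molecule, 3 cuts → 4 fragments:
  1–8 → 8 bp
  9–42 → 34 bp
  43–56 → 14 bp
  57–104 → 48 bp
Sorted largest to smallest: 48, 34, 14, 8 bp.

48, 34, 14, 8 bp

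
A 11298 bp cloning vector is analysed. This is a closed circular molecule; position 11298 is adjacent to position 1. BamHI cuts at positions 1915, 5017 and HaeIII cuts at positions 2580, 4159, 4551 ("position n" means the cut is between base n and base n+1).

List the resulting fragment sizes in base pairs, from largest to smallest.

Combined cut positions (sorted): 1915, 2580, 4159, 4551, 5017.
Circular molecule, 5 cuts → 5 fragments:
  2580 − 1915 = 665 bp
  4159 − 2580 = 1579 bp
  4551 − 4159 = 392 bp
  5017 − 4551 = 466 bp
  wrap: 11298 − 5017 + 1915 = 8196 bp
Sorted largest to smallest: 8196, 1579, 665, 466, 392 bp.

8196, 1579, 665, 466, 392 bp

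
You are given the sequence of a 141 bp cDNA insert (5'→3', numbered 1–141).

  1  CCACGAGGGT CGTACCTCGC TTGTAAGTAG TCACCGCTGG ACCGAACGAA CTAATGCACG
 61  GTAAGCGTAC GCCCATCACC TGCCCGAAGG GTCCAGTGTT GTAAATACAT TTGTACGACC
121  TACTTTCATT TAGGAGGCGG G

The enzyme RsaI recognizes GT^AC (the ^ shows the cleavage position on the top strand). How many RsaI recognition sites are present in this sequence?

3

GTAC occurs starting at positions 12, 67, 113.
RsaI cuts at 3 sites.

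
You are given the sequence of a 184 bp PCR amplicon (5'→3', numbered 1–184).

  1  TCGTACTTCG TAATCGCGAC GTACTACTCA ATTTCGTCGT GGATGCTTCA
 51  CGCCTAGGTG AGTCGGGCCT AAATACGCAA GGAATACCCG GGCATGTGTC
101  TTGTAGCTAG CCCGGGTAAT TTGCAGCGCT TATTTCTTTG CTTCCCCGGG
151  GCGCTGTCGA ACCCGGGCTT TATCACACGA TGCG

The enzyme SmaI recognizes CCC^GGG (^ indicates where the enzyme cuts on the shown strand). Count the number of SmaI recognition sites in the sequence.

CCCGGG occurs starting at positions 87, 111, 145, 162.
SmaI cuts at 4 sites.

4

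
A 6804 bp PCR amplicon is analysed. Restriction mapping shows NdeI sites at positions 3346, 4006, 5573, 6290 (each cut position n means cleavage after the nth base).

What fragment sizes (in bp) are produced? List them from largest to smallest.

3346, 1567, 717, 660, 514 bp

Linear molecule, 4 cuts → 5 fragments:
  3346 − 0 = 3346 bp
  4006 − 3346 = 660 bp
  5573 − 4006 = 1567 bp
  6290 − 5573 = 717 bp
  6804 − 6290 = 514 bp
Sorted largest to smallest: 3346, 1567, 717, 660, 514 bp.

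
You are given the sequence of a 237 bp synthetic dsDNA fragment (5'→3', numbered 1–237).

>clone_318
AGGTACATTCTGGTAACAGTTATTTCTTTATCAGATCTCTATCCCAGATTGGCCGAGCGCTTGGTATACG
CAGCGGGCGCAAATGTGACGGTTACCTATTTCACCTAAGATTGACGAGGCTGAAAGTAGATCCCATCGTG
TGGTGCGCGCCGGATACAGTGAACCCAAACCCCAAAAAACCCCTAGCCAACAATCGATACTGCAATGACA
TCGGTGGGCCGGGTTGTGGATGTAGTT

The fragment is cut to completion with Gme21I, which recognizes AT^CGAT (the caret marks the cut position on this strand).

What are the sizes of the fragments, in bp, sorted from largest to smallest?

The Gme21I site (ATCGAT) starts at position 193.
Gme21I cuts after base 2 of each site, so after position 194.
Linear molecule, 1 cut → 2 fragments:
  1–194 → 194 bp
  195–237 → 43 bp
Sorted largest to smallest: 194, 43 bp.

194, 43 bp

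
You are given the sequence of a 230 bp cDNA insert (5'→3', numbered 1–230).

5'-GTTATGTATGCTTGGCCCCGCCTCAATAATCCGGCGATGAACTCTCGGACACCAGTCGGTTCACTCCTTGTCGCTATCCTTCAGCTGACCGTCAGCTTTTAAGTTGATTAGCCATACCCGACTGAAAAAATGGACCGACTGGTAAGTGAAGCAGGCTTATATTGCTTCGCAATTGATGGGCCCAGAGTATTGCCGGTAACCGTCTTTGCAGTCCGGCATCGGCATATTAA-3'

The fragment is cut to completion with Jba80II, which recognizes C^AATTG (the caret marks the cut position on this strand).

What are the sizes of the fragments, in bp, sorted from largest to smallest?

170, 60 bp

The Jba80II site (CAATTG) starts at position 170.
Jba80II cuts after the first base of each site, so after position 170.
Linear molecule, 1 cut → 2 fragments:
  1–170 → 170 bp
  171–230 → 60 bp
Sorted largest to smallest: 170, 60 bp.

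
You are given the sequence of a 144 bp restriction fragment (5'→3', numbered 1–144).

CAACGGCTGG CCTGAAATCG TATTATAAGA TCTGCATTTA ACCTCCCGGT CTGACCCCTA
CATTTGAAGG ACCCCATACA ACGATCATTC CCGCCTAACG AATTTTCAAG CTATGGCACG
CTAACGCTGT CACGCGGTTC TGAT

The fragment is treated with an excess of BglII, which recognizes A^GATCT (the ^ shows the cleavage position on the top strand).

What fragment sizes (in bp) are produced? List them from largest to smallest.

The BglII site (AGATCT) starts at position 28.
BglII cuts after the first base of each site, so after position 28.
Linear molecule, 1 cut → 2 fragments:
  1–28 → 28 bp
  29–144 → 116 bp
Sorted largest to smallest: 116, 28 bp.

116, 28 bp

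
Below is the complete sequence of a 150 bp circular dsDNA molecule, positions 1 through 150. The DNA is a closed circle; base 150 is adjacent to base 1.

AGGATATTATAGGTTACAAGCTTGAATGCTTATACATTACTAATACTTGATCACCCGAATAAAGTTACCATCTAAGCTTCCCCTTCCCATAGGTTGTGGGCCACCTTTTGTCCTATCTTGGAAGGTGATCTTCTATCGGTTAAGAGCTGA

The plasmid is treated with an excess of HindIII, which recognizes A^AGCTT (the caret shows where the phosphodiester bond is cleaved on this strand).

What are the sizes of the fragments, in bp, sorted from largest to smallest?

94, 56 bp

HindIII sites (AAGCTT) start at positions 18, 74.
HindIII cuts after the first base of each site, so after positions 18, 74.
Circular molecule, 2 cuts → 2 fragments:
  19–74 → 56 bp
  75–150 then 1–18 → 76 + 18 = 94 bp
Sorted largest to smallest: 94, 56 bp.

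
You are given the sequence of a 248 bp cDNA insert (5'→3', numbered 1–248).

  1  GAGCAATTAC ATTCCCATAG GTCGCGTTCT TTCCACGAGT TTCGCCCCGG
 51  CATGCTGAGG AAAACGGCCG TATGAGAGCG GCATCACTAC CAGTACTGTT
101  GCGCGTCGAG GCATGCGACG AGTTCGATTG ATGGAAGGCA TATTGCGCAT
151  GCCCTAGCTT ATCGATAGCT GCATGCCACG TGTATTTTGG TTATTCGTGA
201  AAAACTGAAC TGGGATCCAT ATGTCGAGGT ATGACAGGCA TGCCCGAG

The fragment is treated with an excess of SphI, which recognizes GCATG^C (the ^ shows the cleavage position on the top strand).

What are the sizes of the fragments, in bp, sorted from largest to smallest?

SphI sites (GCATGC) start at positions 50, 111, 147, 171, 238.
SphI cuts after base 5 of each site (before the last base), so after positions 54, 115, 151, 175, 242.
Linear molecule, 5 cuts → 6 fragments:
  1–54 → 54 bp
  55–115 → 61 bp
  116–151 → 36 bp
  152–175 → 24 bp
  176–242 → 67 bp
  243–248 → 6 bp
Sorted largest to smallest: 67, 61, 54, 36, 24, 6 bp.

67, 61, 54, 36, 24, 6 bp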